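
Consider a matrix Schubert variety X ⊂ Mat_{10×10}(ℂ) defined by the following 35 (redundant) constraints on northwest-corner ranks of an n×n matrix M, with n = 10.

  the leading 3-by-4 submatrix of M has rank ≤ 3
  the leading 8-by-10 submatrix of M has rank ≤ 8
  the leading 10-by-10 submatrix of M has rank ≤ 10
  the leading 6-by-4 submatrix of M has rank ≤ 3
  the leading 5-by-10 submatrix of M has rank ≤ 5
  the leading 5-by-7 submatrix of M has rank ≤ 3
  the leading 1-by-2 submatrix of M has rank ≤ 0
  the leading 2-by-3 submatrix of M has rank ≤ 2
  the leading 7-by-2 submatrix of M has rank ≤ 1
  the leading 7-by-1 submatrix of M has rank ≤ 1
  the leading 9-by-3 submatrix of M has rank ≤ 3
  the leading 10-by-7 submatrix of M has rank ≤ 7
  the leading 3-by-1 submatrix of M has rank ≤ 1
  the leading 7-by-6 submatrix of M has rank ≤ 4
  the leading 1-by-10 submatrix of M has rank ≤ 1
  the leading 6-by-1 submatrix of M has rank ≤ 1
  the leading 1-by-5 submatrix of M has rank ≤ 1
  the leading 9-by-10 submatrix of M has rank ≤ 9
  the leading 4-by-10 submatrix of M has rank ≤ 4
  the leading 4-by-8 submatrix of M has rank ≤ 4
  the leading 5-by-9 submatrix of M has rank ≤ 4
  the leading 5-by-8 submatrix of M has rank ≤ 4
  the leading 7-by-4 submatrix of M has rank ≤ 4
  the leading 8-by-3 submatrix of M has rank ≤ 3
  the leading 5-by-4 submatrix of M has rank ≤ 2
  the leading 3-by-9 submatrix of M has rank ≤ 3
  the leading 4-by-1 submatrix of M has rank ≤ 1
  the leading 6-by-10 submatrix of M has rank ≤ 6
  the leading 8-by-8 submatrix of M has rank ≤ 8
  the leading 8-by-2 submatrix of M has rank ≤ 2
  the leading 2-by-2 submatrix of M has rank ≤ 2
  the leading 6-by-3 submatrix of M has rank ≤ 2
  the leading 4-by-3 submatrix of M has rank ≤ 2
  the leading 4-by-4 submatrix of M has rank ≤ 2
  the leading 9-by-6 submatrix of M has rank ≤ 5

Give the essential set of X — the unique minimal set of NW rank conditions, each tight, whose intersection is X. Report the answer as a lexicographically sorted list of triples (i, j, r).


Rank table r_w(10×10) implied by the 35 constraints:

  0, 0, 1, 1, 1, 1, 1, 1, 1, 1
  1, 1, 2, 2, 2, 2, 2, 2, 2, 2
  1, 1, 2, 2, 3, 3, 3, 3, 3, 3
  1, 1, 2, 2, 3, 3, 3, 4, 4, 4
  1, 1, 2, 2, 3, 3, 3, 4, 4, 5
  1, 1, 2, 3, 4, 4, 4, 5, 5, 6
  1, 1, 2, 3, 4, 4, 5, 6, 6, 7
  1, 2, 3, 4, 5, 5, 6, 7, 7, 8
  1, 2, 3, 4, 5, 5, 6, 7, 8, 9
  1, 2, 3, 4, 5, 6, 7, 8, 9, 10

the unique w with this rank table is (3, 1, 5, 8, 10, 4, 7, 2, 9, 6).

D(w) has 17 cells with 7 SE-corners; essential set:

[(1, 2, 0), (5, 4, 2), (5, 7, 3), (5, 9, 4), (7, 2, 1), (7, 6, 4), (9, 6, 5)]


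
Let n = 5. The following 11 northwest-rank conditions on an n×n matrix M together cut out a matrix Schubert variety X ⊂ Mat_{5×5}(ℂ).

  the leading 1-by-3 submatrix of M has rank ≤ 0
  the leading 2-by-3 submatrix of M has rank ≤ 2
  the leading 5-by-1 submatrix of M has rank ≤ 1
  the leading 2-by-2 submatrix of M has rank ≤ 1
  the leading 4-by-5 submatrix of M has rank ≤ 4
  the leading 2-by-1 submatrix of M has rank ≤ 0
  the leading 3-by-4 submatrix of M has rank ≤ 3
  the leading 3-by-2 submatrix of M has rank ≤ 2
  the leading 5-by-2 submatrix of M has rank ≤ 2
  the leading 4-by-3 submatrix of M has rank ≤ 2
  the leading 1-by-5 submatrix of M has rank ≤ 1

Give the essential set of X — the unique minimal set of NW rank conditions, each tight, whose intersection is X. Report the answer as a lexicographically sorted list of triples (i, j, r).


Reconstructing r_w from the 11 given conditions:

  i=1: 0 0 0 1 1
  i=2: 0 1 1 2 2
  i=3: 1 2 2 3 3
  i=4: 1 2 2 3 4
  i=5: 1 2 3 4 5

giving w = (4, 2, 1, 5, 3) via Δ²R.

Rothe diagram D(w) (5 cells), 3 SE-corners (essential conditions):

[(1, 3, 0), (2, 1, 0), (4, 3, 2)]


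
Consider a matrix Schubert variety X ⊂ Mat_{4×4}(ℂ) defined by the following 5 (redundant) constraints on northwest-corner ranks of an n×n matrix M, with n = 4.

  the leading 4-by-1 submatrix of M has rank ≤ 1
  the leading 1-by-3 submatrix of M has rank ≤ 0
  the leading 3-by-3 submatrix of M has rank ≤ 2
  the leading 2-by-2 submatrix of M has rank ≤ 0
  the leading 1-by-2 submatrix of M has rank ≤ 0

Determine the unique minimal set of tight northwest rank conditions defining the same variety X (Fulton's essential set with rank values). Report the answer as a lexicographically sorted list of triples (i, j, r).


The tightest implied rank at each (i,j), from the 5 conditions:

  R[1]: 0 0 0 1
  R[2]: 0 0 1 2
  R[3]: 1 1 2 3
  R[4]: 1 2 3 4

so w = (4, 3, 1, 2).

Fulton essential set (2 of the 5 Rothe cells):

[(1, 3, 0), (2, 2, 0)]


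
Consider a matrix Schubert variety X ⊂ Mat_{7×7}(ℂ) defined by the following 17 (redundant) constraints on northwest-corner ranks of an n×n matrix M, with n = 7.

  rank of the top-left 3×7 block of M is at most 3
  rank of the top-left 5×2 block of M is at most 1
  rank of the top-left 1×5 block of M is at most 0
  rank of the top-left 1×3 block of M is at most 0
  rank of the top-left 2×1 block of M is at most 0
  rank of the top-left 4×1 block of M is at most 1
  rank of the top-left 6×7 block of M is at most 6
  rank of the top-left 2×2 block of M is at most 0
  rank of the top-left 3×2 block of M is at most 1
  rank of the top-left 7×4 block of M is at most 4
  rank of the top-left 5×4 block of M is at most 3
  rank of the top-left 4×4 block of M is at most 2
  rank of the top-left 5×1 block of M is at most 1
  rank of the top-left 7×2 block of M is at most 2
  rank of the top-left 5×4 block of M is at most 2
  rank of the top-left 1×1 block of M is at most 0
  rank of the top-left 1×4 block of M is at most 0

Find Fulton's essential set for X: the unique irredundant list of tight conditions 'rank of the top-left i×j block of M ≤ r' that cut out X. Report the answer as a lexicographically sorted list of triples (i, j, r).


Propagating the 17 rank bounds to every northwest block:

  R[1]: 0 | 0 | 0 | 0 | 0 | 1 | 1
  R[2]: 0 | 0 | 1 | 1 | 1 | 2 | 2
  R[3]: 1 | 1 | 2 | 2 | 2 | 3 | 3
  R[4]: 1 | 1 | 2 | 2 | 3 | 4 | 4
  R[5]: 1 | 1 | 2 | 2 | 3 | 4 | 5
  R[6]: 1 | 2 | 3 | 3 | 4 | 5 | 6
  R[7]: 1 | 2 | 3 | 4 | 5 | 6 | 7

hence w(1..7) = (6, 3, 1, 5, 7, 2, 4).

4 SE-corners of the 11-cell Rothe diagram give Ess(w):

[(1, 5, 0), (2, 2, 0), (5, 2, 1), (5, 4, 2)]


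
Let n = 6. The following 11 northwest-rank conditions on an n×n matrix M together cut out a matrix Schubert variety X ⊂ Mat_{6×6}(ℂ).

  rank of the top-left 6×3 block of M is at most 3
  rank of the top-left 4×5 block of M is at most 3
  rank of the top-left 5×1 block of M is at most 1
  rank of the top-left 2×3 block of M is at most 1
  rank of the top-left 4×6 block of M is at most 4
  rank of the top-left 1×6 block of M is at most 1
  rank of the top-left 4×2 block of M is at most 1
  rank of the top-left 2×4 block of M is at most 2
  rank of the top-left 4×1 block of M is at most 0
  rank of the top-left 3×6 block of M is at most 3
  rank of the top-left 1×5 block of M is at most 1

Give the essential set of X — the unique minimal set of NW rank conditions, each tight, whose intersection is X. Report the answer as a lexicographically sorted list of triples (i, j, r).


Recovering R(i,j) via the rank-extension bound from the 11 conditions:

  i=1: 0 1 1 1 1 1
  i=2: 0 1 1 2 2 2
  i=3: 0 1 2 3 3 3
  i=4: 0 1 2 3 3 4
  i=5: 1 2 3 4 4 5
  i=6: 1 2 3 4 5 6

the unique w with this rank table is (2, 4, 3, 6, 1, 5).

3 SE-corners of the 6-cell Rothe diagram give Ess(w):

[(2, 3, 1), (4, 1, 0), (4, 5, 3)]


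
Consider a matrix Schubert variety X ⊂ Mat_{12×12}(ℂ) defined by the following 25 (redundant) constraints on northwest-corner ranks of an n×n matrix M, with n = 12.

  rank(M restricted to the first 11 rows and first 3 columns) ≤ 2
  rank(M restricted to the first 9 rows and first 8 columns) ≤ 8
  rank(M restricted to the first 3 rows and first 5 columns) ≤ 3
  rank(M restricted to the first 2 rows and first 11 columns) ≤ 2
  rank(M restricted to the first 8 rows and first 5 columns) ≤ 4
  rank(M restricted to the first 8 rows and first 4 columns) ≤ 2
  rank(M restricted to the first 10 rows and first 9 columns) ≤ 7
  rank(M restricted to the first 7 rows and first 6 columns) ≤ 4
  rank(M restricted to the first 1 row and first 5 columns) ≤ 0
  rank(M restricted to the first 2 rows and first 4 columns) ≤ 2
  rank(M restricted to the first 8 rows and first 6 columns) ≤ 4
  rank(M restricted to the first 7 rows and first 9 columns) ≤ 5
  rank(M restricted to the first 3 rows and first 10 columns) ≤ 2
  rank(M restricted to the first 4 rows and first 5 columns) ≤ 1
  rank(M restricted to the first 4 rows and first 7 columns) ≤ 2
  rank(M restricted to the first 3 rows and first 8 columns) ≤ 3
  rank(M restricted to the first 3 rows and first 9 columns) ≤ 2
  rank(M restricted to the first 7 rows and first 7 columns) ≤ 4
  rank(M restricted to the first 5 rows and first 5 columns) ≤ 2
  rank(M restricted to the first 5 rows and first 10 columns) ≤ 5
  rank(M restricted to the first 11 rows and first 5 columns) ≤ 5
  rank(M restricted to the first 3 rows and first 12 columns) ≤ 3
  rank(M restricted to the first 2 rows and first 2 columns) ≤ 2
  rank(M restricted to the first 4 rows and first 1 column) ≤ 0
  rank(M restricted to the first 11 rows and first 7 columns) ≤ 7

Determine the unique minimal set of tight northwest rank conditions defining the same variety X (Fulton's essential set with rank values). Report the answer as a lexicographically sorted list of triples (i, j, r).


Recovering R(i,j) via the rank-extension bound from the 25 conditions:

  row 1: 0 | 0 | 0 | 0 | 0 | 1 | 1 | 1 | 1 | 1 | 1 | 1
  row 2: 0 | 1 | 1 | 1 | 1 | 2 | 2 | 2 | 2 | 2 | 2 | 2
  row 3: 0 | 1 | 1 | 1 | 1 | 2 | 2 | 2 | 2 | 2 | 3 | 3
  row 4: 0 | 1 | 1 | 1 | 1 | 2 | 2 | 3 | 3 | 3 | 4 | 4
  row 5: 1 | 2 | 2 | 2 | 2 | 3 | 3 | 4 | 4 | 4 | 5 | 5
  row 6: 1 | 2 | 2 | 2 | 3 | 4 | 4 | 5 | 5 | 5 | 6 | 6
  row 7: 1 | 2 | 2 | 2 | 3 | 4 | 4 | 5 | 5 | 6 | 7 | 7
  row 8: 1 | 2 | 2 | 2 | 3 | 4 | 5 | 6 | 6 | 7 | 8 | 8
  row 9: 1 | 2 | 2 | 3 | 4 | 5 | 6 | 7 | 7 | 8 | 9 | 9
  row 10: 1 | 2 | 2 | 3 | 4 | 5 | 6 | 7 | 7 | 8 | 9 | 10
  row 11: 1 | 2 | 2 | 3 | 4 | 5 | 6 | 7 | 8 | 9 | 10 | 11
  row 12: 1 | 2 | 3 | 4 | 5 | 6 | 7 | 8 | 9 | 10 | 11 | 12

reading off 1-entries of Δ²R: w = (6, 2, 11, 8, 1, 5, 10, 7, 4, 12, 9, 3).

Rothe diagram D(w) (31 cells), 10 SE-corners (essential conditions):

[(1, 5, 0), (3, 10, 2), (4, 1, 0), (4, 5, 1), (4, 7, 2), (7, 7, 4), (7, 9, 5), (8, 4, 2), (10, 9, 7), (11, 3, 2)]


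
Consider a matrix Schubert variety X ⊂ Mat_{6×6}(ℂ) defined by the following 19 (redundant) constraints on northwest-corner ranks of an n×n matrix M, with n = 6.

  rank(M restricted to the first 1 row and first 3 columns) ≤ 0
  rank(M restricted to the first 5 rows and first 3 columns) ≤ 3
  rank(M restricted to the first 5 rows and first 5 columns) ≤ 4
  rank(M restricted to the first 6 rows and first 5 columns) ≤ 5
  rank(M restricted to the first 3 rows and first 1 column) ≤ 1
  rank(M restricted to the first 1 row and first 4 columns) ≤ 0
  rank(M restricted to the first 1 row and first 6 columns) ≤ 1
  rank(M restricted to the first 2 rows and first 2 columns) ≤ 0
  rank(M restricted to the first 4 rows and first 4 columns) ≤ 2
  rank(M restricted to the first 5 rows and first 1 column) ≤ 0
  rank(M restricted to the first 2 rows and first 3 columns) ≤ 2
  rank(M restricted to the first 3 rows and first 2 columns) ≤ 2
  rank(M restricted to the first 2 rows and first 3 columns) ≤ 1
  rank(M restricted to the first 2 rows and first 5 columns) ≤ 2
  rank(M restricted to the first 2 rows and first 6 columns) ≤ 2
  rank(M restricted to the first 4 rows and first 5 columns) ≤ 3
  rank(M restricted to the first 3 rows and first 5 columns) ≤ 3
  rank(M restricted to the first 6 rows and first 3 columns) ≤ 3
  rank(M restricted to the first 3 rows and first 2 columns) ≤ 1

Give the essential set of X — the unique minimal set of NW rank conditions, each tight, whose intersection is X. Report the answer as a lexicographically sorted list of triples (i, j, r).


The tightest implied rank at each (i,j), from the 19 conditions:

  i=1: 0 0 0 0 1 1
  i=2: 0 0 1 1 2 2
  i=3: 0 1 2 2 3 3
  i=4: 0 1 2 2 3 4
  i=5: 0 1 2 3 4 5
  i=6: 1 2 3 4 5 6

so w = (5, 3, 2, 6, 4, 1).

4 SE-corners of the 10-cell Rothe diagram give Ess(w):

[(1, 4, 0), (2, 2, 0), (4, 4, 2), (5, 1, 0)]


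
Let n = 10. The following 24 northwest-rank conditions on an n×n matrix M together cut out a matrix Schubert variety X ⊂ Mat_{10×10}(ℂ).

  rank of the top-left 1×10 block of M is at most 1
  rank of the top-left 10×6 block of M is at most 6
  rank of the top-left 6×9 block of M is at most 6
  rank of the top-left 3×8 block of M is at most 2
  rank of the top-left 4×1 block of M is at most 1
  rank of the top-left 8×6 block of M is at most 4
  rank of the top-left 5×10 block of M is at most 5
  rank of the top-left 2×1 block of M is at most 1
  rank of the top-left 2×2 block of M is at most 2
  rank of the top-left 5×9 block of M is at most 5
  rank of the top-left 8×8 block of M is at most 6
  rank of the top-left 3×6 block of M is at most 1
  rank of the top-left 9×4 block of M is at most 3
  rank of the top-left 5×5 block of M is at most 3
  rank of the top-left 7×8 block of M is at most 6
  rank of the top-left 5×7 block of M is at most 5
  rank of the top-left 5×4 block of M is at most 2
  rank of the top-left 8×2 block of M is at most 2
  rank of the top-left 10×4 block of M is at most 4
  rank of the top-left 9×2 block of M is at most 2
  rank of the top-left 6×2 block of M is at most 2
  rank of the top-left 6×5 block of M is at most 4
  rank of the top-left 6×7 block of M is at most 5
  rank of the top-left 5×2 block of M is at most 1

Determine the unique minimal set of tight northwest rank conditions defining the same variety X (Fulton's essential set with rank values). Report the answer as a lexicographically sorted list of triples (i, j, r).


The tightest implied rank at each (i,j), from the 24 conditions:

  1 1 1 1 1 1 1 1 1 1
  1 1 1 1 1 1 2 2 2 2
  1 1 1 1 1 1 2 2 3 3
  1 1 2 2 2 2 3 3 4 4
  1 1 2 2 3 3 4 4 5 5
  1 2 3 3 4 4 5 5 6 6
  1 2 3 3 4 4 5 6 7 7
  1 2 3 3 4 4 5 6 7 8
  1 2 3 3 4 5 6 7 8 9
  1 2 3 4 5 6 7 8 9 10

the unique w with this rank table is (1, 7, 9, 3, 5, 2, 8, 10, 6, 4).

Rothe diagram D(w) (19 cells), 6 SE-corners (essential conditions):

[(3, 6, 1), (3, 8, 2), (5, 2, 1), (5, 4, 2), (8, 6, 4), (9, 4, 3)]


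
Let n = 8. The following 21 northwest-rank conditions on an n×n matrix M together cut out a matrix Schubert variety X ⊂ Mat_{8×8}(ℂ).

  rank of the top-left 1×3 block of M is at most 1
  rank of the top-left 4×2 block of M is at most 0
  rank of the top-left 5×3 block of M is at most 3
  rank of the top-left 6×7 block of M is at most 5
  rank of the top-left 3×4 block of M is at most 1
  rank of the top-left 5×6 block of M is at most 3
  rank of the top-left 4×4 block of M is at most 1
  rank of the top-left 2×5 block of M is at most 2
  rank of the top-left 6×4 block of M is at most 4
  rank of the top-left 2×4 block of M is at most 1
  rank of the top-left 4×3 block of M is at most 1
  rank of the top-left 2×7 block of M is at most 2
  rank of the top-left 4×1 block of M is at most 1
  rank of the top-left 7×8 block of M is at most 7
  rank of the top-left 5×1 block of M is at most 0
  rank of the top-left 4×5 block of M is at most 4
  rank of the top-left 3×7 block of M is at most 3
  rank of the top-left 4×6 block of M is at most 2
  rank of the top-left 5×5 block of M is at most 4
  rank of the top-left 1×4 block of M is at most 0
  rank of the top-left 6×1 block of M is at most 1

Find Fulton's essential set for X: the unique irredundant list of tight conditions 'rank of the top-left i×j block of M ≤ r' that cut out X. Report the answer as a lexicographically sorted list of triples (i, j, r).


Recovering R(i,j) via the rank-extension bound from the 21 conditions:

  i=1: 0 0 0 0 1 1 1 1
  i=2: 0 0 1 1 2 2 2 2
  i=3: 0 0 1 1 2 2 3 3
  i=4: 0 0 1 1 2 2 3 4
  i=5: 0 1 2 2 3 3 4 5
  i=6: 1 2 3 3 4 4 5 6
  i=7: 1 2 3 4 5 5 6 7
  i=8: 1 2 3 4 5 6 7 8

hence w(1..8) = (5, 3, 7, 8, 2, 1, 4, 6).

5 SE-corners of the 15-cell Rothe diagram give Ess(w):

[(1, 4, 0), (4, 2, 0), (4, 4, 1), (4, 6, 2), (5, 1, 0)]


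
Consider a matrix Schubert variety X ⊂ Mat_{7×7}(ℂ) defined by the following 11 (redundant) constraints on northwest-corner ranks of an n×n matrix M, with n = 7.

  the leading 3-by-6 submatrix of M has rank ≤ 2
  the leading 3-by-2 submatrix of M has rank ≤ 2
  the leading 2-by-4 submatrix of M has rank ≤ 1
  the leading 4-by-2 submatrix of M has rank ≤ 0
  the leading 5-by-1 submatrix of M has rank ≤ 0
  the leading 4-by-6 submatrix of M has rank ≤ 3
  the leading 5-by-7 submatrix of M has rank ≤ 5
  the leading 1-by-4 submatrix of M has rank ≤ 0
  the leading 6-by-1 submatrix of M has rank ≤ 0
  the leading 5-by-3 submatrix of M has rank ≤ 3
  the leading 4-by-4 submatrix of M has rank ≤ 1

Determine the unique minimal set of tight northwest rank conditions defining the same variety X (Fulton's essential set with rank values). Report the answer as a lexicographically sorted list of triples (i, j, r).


Computing R[i][j] = min implied NW-rank bound (n=7, 11 conditions):

  i=1: 0  0  0  0  1  1  1
  i=2: 0  0  1  1  2  2  2
  i=3: 0  0  1  1  2  2  3
  i=4: 0  0  1  1  2  3  4
  i=5: 0  1  2  2  3  4  5
  i=6: 0  1  2  3  4  5  6
  i=7: 1  2  3  4  5  6  7

giving w = (5, 3, 7, 6, 2, 4, 1) via Δ²R.

ℓ(w)=15; the 5 essential cells (i,j,r):

[(1, 4, 0), (3, 6, 2), (4, 2, 0), (4, 4, 1), (6, 1, 0)]


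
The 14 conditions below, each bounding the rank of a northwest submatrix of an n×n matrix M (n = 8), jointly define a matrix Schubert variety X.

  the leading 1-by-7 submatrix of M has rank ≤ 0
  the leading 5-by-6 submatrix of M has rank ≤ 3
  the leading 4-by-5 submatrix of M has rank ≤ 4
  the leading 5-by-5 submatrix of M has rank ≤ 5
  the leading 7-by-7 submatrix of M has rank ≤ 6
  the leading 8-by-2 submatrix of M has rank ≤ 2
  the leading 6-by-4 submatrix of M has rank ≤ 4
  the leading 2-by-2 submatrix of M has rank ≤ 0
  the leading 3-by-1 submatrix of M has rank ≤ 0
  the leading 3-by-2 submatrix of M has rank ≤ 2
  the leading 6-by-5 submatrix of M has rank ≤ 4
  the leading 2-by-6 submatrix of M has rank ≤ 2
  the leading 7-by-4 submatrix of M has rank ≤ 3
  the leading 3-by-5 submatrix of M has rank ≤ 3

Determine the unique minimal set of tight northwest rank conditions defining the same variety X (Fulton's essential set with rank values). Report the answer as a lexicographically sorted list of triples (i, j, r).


Computing R[i][j] = min implied NW-rank bound (n=8, 14 conditions):

  i=1: 0, 0, 0, 0, 0, 0, 0, 1
  i=2: 0, 0, 1, 1, 1, 1, 1, 2
  i=3: 0, 1, 2, 2, 2, 2, 2, 3
  i=4: 1, 2, 3, 3, 3, 3, 3, 4
  i=5: 1, 2, 3, 3, 3, 3, 4, 5
  i=6: 1, 2, 3, 3, 4, 4, 5, 6
  i=7: 1, 2, 3, 3, 4, 5, 6, 7
  i=8: 1, 2, 3, 4, 5, 6, 7, 8

hence w(1..8) = (8, 3, 2, 1, 7, 5, 6, 4).

5 SE-corners of the 15-cell Rothe diagram give Ess(w):

[(1, 7, 0), (2, 2, 0), (3, 1, 0), (5, 6, 3), (7, 4, 3)]


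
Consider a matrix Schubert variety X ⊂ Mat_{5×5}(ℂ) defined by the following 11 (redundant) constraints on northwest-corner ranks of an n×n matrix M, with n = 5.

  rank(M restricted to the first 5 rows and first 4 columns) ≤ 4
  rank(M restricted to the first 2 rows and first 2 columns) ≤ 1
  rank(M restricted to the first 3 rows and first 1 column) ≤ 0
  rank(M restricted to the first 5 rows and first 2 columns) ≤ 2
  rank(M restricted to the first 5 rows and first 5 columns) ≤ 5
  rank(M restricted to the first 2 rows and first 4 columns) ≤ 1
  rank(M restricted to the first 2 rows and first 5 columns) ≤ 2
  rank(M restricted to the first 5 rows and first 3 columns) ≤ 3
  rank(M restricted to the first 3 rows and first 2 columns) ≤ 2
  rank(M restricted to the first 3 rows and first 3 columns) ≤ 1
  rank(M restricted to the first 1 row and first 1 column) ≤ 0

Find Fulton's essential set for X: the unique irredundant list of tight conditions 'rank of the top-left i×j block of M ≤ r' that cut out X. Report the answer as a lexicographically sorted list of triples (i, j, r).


Rank table r_w(5×5) implied by the 11 constraints:

  i=1: 0 1 1 1 1
  i=2: 0 1 1 1 2
  i=3: 0 1 1 2 3
  i=4: 1 2 2 3 4
  i=5: 1 2 3 4 5

so w = (2, 5, 4, 1, 3).

Fulton essential set (3 of the 6 Rothe cells):

[(2, 4, 1), (3, 1, 0), (3, 3, 1)]


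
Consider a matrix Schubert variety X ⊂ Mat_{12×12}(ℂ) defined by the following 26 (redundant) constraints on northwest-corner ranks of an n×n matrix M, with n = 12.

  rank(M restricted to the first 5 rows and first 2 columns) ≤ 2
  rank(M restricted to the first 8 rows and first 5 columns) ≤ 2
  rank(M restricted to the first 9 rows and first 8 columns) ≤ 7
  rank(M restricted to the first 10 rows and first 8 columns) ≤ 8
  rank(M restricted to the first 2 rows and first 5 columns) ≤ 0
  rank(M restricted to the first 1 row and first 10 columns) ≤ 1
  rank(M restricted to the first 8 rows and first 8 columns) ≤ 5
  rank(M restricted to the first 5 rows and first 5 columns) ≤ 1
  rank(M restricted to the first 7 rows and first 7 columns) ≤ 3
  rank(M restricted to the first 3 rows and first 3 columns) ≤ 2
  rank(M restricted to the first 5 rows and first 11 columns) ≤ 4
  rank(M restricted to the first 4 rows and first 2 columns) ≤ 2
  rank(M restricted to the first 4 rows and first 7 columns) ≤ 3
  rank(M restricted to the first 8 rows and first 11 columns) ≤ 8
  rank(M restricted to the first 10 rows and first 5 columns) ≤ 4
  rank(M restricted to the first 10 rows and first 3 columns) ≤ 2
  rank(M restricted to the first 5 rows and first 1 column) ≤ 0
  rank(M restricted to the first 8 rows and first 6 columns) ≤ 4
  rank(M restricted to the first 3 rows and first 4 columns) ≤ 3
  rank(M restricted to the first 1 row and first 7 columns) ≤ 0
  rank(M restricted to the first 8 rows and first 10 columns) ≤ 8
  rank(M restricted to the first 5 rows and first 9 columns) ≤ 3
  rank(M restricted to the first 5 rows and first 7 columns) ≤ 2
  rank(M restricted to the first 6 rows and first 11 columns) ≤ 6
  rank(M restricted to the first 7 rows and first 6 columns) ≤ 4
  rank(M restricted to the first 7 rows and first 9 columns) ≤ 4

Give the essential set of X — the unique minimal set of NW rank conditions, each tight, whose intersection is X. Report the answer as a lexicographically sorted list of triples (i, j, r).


Propagating the 26 rank bounds to every northwest block:

  0 | 0 | 0 | 0 | 0 | 0 | 0 | 1 | 1 | 1 | 1 | 1
  0 | 0 | 0 | 0 | 0 | 1 | 1 | 2 | 2 | 2 | 2 | 2
  0 | 1 | 1 | 1 | 1 | 2 | 2 | 3 | 3 | 3 | 3 | 3
  0 | 1 | 1 | 1 | 1 | 2 | 2 | 3 | 3 | 4 | 4 | 4
  0 | 1 | 1 | 1 | 1 | 2 | 2 | 3 | 3 | 4 | 4 | 5
  1 | 2 | 2 | 2 | 2 | 3 | 3 | 4 | 4 | 5 | 5 | 6
  1 | 2 | 2 | 2 | 2 | 3 | 3 | 4 | 4 | 5 | 6 | 7
  1 | 2 | 2 | 2 | 2 | 3 | 4 | 5 | 5 | 6 | 7 | 8
  1 | 2 | 2 | 3 | 3 | 4 | 5 | 6 | 6 | 7 | 8 | 9
  1 | 2 | 2 | 3 | 4 | 5 | 6 | 7 | 7 | 8 | 9 | 10
  1 | 2 | 3 | 4 | 5 | 6 | 7 | 8 | 8 | 9 | 10 | 11
  1 | 2 | 3 | 4 | 5 | 6 | 7 | 8 | 9 | 10 | 11 | 12

giving w = (8, 6, 2, 10, 12, 1, 11, 7, 4, 5, 3, 9) via Δ²R.

Fulton essential set (11 of the 36 Rothe cells):

[(1, 7, 0), (2, 5, 0), (5, 1, 0), (5, 5, 1), (5, 7, 2), (5, 9, 3), (5, 11, 4), (7, 7, 3), (7, 9, 4), (8, 5, 2), (10, 3, 2)]


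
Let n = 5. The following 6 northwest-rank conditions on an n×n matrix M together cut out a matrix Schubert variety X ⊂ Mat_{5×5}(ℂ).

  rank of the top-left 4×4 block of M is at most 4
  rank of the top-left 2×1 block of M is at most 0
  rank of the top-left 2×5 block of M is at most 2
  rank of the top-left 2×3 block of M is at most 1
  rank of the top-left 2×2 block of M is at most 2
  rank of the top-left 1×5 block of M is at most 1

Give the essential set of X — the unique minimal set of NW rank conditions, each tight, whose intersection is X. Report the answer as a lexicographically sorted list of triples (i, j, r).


Rank table r_w(5×5) implied by the 6 constraints:

  0, 1, 1, 1, 1
  0, 1, 1, 2, 2
  1, 2, 2, 3, 3
  1, 2, 3, 4, 4
  1, 2, 3, 4, 5

the unique w with this rank table is (2, 4, 1, 3, 5).

|D(w)|=3, |Ess(w)|=2:

[(2, 1, 0), (2, 3, 1)]


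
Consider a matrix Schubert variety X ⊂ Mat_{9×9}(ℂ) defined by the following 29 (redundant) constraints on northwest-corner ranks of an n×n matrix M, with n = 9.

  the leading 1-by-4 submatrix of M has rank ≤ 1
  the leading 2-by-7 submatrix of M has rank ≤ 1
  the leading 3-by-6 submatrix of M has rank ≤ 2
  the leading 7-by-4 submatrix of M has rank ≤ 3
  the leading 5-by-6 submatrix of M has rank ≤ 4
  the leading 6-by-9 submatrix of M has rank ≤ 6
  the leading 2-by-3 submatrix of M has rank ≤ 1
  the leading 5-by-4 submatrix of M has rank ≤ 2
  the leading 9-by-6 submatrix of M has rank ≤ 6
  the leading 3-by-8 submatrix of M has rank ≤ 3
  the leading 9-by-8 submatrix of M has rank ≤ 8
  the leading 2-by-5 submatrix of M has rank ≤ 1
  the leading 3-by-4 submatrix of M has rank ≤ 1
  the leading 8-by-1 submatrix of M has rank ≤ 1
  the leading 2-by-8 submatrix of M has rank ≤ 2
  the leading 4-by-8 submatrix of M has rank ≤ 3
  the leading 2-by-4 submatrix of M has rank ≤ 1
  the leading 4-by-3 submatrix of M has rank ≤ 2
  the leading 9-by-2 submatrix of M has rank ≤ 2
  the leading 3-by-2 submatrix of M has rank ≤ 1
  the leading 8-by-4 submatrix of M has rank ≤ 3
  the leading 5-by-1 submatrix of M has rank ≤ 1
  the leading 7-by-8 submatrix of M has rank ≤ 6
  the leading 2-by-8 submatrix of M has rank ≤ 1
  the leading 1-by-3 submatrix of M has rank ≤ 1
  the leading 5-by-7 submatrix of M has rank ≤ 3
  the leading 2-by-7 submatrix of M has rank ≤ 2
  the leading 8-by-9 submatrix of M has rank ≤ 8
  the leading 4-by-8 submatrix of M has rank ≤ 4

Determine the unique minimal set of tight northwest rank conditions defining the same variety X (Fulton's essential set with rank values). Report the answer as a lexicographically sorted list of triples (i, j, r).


Computing R[i][j] = min implied NW-rank bound (n=9, 29 conditions):

  i=1: 1  1  1  1  1  1  1  1  1
  i=2: 1  1  1  1  1  1  1  1  2
  i=3: 1  1  1  1  2  2  2  2  3
  i=4: 1  2  2  2  3  3  3  3  4
  i=5: 1  2  2  2  3  3  3  4  5
  i=6: 1  2  3  3  4  4  4  5  6
  i=7: 1  2  3  3  4  5  5  6  7
  i=8: 1  2  3  3  4  5  6  7  8
  i=9: 1  2  3  4  5  6  7  8  9

second differences of R give the permutation w = (1, 9, 5, 2, 8, 3, 6, 7, 4).

5 SE-corners of the 16-cell Rothe diagram give Ess(w):

[(2, 8, 1), (3, 4, 1), (5, 4, 2), (5, 7, 3), (8, 4, 3)]


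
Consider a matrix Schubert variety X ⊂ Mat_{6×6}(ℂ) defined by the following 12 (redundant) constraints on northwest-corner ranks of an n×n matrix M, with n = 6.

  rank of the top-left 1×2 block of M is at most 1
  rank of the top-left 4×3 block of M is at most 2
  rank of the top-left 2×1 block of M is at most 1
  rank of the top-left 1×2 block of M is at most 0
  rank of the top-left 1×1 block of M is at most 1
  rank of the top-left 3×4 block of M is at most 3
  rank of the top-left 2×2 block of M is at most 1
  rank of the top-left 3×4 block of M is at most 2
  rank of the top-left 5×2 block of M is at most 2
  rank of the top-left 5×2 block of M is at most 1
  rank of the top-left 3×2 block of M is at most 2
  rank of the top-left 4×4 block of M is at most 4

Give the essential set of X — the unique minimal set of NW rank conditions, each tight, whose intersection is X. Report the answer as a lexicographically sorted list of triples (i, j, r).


Reconstructing r_w from the 12 given conditions:

  row 1: 0 0 1 1 1 1
  row 2: 1 1 2 2 2 2
  row 3: 1 1 2 2 3 3
  row 4: 1 1 2 3 4 4
  row 5: 1 1 2 3 4 5
  row 6: 1 2 3 4 5 6

giving w = (3, 1, 5, 4, 6, 2) via Δ²R.

ℓ(w)=6; the 3 essential cells (i,j,r):

[(1, 2, 0), (3, 4, 2), (5, 2, 1)]


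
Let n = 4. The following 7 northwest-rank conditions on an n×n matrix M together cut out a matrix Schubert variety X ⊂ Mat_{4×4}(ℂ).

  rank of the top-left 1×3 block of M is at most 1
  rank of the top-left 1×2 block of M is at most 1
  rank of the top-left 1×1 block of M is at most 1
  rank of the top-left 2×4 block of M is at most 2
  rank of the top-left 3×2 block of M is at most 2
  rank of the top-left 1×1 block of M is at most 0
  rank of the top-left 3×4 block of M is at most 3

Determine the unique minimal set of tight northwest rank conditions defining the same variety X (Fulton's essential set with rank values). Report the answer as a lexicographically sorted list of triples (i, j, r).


The tightest implied rank at each (i,j), from the 7 conditions:

  row 1: 0, 1, 1, 1
  row 2: 1, 2, 2, 2
  row 3: 1, 2, 3, 3
  row 4: 1, 2, 3, 4

so w = (2, 1, 3, 4).

|D(w)|=1, |Ess(w)|=1:

[(1, 1, 0)]


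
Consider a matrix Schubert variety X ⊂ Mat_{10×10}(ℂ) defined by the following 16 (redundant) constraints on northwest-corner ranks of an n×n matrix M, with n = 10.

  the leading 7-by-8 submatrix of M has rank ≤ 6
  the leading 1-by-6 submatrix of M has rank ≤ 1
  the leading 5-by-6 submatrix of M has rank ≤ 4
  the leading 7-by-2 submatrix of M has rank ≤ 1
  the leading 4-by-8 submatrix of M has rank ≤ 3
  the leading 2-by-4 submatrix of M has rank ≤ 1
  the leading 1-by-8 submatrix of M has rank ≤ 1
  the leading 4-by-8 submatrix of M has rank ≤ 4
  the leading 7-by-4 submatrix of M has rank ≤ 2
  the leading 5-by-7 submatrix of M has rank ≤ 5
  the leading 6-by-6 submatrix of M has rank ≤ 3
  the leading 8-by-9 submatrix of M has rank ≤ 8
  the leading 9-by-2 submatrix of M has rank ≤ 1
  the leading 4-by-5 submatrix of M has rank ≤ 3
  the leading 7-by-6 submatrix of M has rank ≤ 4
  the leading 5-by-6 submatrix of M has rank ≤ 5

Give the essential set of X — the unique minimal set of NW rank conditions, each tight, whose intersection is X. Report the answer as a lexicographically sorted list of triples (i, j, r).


Rank table r_w(10×10) implied by the 16 constraints:

  R[1]: 1  1  1  1  1  1  1  1  1  1
  R[2]: 1  1  1  1  2  2  2  2  2  2
  R[3]: 1  1  2  2  3  3  3  3  3  3
  R[4]: 1  1  2  2  3  3  3  3  4  4
  R[5]: 1  1  2  2  3  3  4  4  5  5
  R[6]: 1  1  2  2  3  3  4  5  6  6
  R[7]: 1  1  2  2  3  4  5  6  7  7
  R[8]: 1  1  2  3  4  5  6  7  8  8
  R[9]: 1  1  2  3  4  5  6  7  8  9
  R[10]: 1  2  3  4  5  6  7  8  9  10

so w = (1, 5, 3, 9, 7, 8, 6, 4, 10, 2).

Rothe diagram D(w) (19 cells), 5 SE-corners (essential conditions):

[(2, 4, 1), (4, 8, 3), (6, 6, 3), (7, 4, 2), (9, 2, 1)]


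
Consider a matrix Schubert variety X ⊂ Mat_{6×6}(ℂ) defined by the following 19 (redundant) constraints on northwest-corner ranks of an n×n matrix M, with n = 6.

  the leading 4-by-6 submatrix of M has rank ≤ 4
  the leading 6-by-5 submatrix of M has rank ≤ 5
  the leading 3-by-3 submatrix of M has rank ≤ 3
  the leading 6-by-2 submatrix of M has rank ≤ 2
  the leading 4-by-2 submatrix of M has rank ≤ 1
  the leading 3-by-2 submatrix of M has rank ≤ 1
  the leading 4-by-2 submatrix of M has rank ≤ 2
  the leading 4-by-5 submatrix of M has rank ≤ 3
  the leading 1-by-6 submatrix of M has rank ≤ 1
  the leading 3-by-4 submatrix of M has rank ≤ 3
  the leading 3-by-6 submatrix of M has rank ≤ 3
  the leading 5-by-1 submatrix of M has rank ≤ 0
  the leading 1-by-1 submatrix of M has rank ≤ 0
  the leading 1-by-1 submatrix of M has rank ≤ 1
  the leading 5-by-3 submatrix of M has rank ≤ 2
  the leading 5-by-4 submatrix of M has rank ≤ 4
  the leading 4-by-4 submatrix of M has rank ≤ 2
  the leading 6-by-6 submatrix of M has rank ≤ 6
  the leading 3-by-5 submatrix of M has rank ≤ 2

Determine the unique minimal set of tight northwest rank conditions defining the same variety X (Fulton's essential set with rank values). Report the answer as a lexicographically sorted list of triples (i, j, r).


Recovering R(i,j) via the rank-extension bound from the 19 conditions:

  R[1]: 0, 1, 1, 1, 1, 1
  R[2]: 0, 1, 2, 2, 2, 2
  R[3]: 0, 1, 2, 2, 2, 3
  R[4]: 0, 1, 2, 2, 3, 4
  R[5]: 0, 1, 2, 3, 4, 5
  R[6]: 1, 2, 3, 4, 5, 6

second differences of R give the permutation w = (2, 3, 6, 5, 4, 1).

ℓ(w)=8; the 3 essential cells (i,j,r):

[(3, 5, 2), (4, 4, 2), (5, 1, 0)]


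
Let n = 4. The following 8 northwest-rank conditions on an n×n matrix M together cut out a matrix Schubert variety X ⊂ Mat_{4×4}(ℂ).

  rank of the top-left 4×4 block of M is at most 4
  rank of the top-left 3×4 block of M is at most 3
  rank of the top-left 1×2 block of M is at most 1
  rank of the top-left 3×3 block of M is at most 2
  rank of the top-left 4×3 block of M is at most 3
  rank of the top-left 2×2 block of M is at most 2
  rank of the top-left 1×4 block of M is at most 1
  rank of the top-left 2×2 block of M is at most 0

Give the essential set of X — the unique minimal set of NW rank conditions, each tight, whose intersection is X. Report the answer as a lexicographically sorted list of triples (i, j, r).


Reconstructing r_w from the 8 given conditions:

  i=1: 0  0  1  1
  i=2: 0  0  1  2
  i=3: 1  1  2  3
  i=4: 1  2  3  4

hence w(1..4) = (3, 4, 1, 2).

ℓ(w)=4; the 1 essential cell (i,j,r):

[(2, 2, 0)]


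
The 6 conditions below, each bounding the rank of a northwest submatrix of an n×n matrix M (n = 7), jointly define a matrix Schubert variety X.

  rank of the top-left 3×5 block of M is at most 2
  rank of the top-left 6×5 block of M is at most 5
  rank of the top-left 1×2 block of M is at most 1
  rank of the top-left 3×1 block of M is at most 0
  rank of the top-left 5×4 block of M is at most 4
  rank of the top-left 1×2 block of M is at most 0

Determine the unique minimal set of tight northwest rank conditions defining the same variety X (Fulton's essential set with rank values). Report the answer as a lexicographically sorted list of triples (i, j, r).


Reconstructing r_w from the 6 given conditions:

  i=1: 0, 0, 1, 1, 1, 1, 1
  i=2: 0, 1, 2, 2, 2, 2, 2
  i=3: 0, 1, 2, 2, 2, 3, 3
  i=4: 1, 2, 3, 3, 3, 4, 4
  i=5: 1, 2, 3, 4, 4, 5, 5
  i=6: 1, 2, 3, 4, 5, 6, 6
  i=7: 1, 2, 3, 4, 5, 6, 7

hence w(1..7) = (3, 2, 6, 1, 4, 5, 7).

ℓ(w)=6; the 3 essential cells (i,j,r):

[(1, 2, 0), (3, 1, 0), (3, 5, 2)]


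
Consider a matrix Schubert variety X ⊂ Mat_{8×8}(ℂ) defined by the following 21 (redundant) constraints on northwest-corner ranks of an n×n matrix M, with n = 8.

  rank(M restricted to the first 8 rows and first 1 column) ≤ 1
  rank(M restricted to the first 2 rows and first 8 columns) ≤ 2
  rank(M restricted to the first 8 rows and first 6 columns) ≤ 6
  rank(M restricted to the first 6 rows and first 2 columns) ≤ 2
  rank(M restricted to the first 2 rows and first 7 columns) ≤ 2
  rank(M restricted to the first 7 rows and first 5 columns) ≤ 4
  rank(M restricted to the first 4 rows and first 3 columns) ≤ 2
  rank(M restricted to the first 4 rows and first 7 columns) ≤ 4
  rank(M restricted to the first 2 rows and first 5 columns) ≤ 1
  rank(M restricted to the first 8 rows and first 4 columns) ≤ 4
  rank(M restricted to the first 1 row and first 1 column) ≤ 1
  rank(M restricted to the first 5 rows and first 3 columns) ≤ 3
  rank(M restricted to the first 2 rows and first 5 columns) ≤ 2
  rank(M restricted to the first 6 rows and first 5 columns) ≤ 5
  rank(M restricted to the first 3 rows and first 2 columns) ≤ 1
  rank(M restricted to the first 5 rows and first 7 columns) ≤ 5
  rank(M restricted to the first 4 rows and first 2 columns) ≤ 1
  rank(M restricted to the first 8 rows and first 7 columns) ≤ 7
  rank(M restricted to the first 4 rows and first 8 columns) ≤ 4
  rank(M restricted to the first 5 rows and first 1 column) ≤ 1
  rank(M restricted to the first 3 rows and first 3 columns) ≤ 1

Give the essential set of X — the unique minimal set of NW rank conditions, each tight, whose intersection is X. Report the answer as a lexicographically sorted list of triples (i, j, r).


Reconstructing r_w from the 21 given conditions:

  1 1 1 1 1 1 1 1
  1 1 1 1 1 2 2 2
  1 1 1 2 2 3 3 3
  1 1 2 3 3 4 4 4
  1 2 3 4 4 5 5 5
  1 2 3 4 4 5 6 6
  1 2 3 4 4 5 6 7
  1 2 3 4 5 6 7 8

hence w(1..8) = (1, 6, 4, 3, 2, 7, 8, 5).

|D(w)|=9, |Ess(w)|=4:

[(2, 5, 1), (3, 3, 1), (4, 2, 1), (7, 5, 4)]


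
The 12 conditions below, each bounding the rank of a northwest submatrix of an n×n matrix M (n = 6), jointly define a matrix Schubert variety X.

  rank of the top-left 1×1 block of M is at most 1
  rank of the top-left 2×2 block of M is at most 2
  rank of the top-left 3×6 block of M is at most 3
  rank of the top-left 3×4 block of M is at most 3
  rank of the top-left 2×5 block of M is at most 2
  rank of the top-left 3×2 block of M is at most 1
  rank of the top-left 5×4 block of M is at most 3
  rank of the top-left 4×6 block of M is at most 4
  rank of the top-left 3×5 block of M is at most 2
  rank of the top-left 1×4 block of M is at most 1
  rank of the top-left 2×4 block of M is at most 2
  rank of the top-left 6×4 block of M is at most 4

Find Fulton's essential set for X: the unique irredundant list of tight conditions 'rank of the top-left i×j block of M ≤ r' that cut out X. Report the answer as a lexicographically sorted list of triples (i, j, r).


Reconstructing r_w from the 12 given conditions:

  1  1  1  1  1  1
  1  1  2  2  2  2
  1  1  2  2  2  3
  1  2  3  3  3  4
  1  2  3  3  4  5
  1  2  3  4  5  6

giving w = (1, 3, 6, 2, 5, 4) via Δ²R.

|D(w)|=5, |Ess(w)|=3:

[(3, 2, 1), (3, 5, 2), (5, 4, 3)]


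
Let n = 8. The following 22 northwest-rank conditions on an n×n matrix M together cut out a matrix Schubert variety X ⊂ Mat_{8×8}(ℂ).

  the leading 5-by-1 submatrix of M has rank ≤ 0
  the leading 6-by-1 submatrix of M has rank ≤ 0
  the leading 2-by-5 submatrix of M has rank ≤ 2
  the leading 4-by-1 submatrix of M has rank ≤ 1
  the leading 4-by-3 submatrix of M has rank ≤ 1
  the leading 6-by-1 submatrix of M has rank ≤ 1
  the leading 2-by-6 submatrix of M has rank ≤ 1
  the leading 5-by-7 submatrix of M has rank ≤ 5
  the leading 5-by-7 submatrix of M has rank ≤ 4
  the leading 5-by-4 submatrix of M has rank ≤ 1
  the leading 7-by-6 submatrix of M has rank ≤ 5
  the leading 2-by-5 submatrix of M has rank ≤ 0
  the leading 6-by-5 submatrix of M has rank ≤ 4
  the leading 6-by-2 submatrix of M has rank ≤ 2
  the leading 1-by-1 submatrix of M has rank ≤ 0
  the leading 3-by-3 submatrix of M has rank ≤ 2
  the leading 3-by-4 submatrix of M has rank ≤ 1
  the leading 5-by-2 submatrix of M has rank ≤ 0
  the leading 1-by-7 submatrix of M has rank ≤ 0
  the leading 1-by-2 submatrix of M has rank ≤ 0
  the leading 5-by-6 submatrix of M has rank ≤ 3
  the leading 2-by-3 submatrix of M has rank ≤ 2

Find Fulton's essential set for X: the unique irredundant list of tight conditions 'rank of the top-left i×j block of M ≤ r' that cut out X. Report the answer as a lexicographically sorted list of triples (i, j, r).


The tightest implied rank at each (i,j), from the 22 conditions:

  R[1]: 0, 0, 0, 0, 0, 0, 0, 1
  R[2]: 0, 0, 0, 0, 0, 1, 1, 2
  R[3]: 0, 0, 1, 1, 1, 2, 2, 3
  R[4]: 0, 0, 1, 1, 2, 3, 3, 4
  R[5]: 0, 0, 1, 1, 2, 3, 4, 5
  R[6]: 0, 1, 2, 2, 3, 4, 5, 6
  R[7]: 1, 2, 3, 3, 4, 5, 6, 7
  R[8]: 1, 2, 3, 4, 5, 6, 7, 8

giving w = (8, 6, 3, 5, 7, 2, 1, 4) via Δ²R.

Rothe diagram D(w) (21 cells), 5 SE-corners (essential conditions):

[(1, 7, 0), (2, 5, 0), (5, 2, 0), (5, 4, 1), (6, 1, 0)]


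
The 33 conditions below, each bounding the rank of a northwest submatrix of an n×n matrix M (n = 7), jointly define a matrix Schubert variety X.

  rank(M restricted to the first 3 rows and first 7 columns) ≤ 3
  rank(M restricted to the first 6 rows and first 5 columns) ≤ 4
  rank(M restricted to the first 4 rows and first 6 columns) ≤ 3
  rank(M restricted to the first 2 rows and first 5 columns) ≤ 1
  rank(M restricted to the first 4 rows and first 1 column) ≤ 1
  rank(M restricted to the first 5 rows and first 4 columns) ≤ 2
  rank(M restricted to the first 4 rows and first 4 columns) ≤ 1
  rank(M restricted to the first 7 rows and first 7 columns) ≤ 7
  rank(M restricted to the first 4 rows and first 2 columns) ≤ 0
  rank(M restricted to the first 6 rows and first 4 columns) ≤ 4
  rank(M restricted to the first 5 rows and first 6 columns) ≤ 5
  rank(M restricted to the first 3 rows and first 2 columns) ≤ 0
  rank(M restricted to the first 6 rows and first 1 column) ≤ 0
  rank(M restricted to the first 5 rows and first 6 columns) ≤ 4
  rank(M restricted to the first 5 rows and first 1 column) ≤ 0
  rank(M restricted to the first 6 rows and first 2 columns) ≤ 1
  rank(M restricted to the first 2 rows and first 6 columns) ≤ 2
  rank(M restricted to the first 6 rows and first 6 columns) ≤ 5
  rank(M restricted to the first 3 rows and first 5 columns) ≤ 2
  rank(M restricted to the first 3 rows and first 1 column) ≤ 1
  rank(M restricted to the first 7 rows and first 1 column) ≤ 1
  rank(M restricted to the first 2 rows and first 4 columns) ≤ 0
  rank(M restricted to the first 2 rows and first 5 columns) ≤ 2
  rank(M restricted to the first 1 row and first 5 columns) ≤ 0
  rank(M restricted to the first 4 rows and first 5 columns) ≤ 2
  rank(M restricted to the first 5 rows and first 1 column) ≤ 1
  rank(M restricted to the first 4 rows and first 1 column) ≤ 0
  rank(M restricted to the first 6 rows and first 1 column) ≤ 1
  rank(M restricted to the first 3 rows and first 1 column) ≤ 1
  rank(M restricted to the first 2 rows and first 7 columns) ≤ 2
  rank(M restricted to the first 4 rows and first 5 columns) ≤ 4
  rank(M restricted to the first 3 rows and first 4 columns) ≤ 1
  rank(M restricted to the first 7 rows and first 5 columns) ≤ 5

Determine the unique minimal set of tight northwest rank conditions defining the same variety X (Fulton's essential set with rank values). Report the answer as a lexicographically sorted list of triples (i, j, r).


Reconstructing r_w from the 33 given conditions:

  row 1: 0 0 0 0 0 1 1
  row 2: 0 0 0 0 1 2 2
  row 3: 0 0 1 1 2 3 3
  row 4: 0 0 1 1 2 3 4
  row 5: 0 1 2 2 3 4 5
  row 6: 0 1 2 3 4 5 6
  row 7: 1 2 3 4 5 6 7

hence w(1..7) = (6, 5, 3, 7, 2, 4, 1).

Fulton essential set (5 of the 16 Rothe cells):

[(1, 5, 0), (2, 4, 0), (4, 2, 0), (4, 4, 1), (6, 1, 0)]
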